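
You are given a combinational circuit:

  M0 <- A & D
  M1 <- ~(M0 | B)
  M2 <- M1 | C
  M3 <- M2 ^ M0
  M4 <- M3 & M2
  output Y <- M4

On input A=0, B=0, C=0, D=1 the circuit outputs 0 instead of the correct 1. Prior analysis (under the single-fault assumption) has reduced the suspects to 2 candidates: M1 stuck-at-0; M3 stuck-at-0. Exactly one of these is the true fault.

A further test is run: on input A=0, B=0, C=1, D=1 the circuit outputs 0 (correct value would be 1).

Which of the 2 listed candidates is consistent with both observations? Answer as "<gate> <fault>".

Evaluate each candidate on input A=0, B=0, C=1, D=1:
  M1 stuck-at-0: M0=0, M1=0 [stuck-at-0], M2=1, M3=1, M4=1 → 1 — eliminated
  M3 stuck-at-0: M0=0, M1=1, M2=1, M3=0 [stuck-at-0], M4=0 → 0 — matches
Only M3 stuck-at-0 reproduces the observed 0.

M3 stuck-at-0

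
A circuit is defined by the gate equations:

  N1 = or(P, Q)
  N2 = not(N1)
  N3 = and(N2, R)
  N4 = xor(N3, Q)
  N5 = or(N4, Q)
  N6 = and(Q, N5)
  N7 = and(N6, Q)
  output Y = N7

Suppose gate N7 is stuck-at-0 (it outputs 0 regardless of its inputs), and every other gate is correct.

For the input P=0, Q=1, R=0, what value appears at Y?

Propagate with N7 forced: N1=1, N2=0, N3=0, N4=1, N5=1, N6=1, N7=0 [stuck-at-0].
So Y = 0. (Without the fault it would be 1.)

0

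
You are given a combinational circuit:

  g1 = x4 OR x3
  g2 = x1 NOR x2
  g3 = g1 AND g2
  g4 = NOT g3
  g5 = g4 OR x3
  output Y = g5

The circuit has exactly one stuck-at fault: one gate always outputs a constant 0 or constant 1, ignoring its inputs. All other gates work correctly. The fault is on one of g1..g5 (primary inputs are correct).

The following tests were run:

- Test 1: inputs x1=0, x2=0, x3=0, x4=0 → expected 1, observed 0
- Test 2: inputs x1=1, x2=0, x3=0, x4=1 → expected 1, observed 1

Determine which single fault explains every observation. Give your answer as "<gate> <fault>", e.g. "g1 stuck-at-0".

g1 stuck-at-1

Fault-free values for test 1 (x1=0, x2=0, x3=0, x4=0): g1=0, g2=1, g3=0, g4=1, g5=1, giving Y=1. Observed 0.
Test 1: faults giving observed 0 are {g1 stuck-at-1, g3 stuck-at-1, g4 stuck-at-0, g5 stuck-at-0}.
Test 2 (x1=1, x2=0, x3=0, x4=1): fault-free g1=1, g2=0, g3=0, g4=1, g5=1 → 1; observed 1. Eliminates g3 stuck-at-1, g4 stuck-at-0, g5 stuck-at-0.
Only g1 stuck-at-1 is consistent with every test.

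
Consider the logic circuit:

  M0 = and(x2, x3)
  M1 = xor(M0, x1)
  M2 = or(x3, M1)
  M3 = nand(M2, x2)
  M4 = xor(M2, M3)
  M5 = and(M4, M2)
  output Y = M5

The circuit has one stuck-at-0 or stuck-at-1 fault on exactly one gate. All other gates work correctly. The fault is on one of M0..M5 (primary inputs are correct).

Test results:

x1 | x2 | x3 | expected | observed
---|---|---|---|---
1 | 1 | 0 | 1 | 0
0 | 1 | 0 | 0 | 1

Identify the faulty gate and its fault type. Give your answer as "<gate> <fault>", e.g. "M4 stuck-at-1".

M0 stuck-at-1

Fault-free values for test 1 (x1=1, x2=1, x3=0): M0=0, M1=1, M2=1, M3=0, M4=1, M5=1, giving Y=1. Observed 0.
Test 1: faults giving observed 0 are {M0 stuck-at-1, M1 stuck-at-0, M2 stuck-at-0, M3 stuck-at-1, M4 stuck-at-0, M5 stuck-at-0}.
Test 2 (x1=0, x2=1, x3=0): fault-free M0=0, M1=0, M2=0, M3=1, M4=1, M5=0 → 0; observed 1. Eliminates M1 stuck-at-0, M2 stuck-at-0, M3 stuck-at-1, M4 stuck-at-0, M5 stuck-at-0.
Only M0 stuck-at-1 is consistent with every test.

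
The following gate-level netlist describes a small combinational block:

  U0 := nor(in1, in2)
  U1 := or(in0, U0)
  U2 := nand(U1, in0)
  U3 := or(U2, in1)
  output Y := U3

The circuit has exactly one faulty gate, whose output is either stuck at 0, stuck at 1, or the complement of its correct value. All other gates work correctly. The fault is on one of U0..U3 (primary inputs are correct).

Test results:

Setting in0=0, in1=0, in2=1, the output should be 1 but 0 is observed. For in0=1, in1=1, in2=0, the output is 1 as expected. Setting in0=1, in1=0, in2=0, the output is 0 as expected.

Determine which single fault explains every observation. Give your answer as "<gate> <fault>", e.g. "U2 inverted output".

Fault-free values for test 1 (in0=0, in1=0, in2=1): U0=0, U1=0, U2=1, U3=1, giving Y=1. Observed 0.
Test 1: faults giving observed 0 are {U2 stuck-at-0, U2 inverted output, U3 stuck-at-0, U3 inverted output}.
Test 2 (in0=1, in1=1, in2=0): fault-free U0=0, U1=1, U2=0, U3=1 → 1; observed 1. Eliminates U3 stuck-at-0, U3 inverted output.
Test 3 (in0=1, in1=0, in2=0): fault-free U0=1, U1=1, U2=0, U3=0 → 0; observed 0. Eliminates U2 inverted output.
Only U2 stuck-at-0 is consistent with every test.

U2 stuck-at-0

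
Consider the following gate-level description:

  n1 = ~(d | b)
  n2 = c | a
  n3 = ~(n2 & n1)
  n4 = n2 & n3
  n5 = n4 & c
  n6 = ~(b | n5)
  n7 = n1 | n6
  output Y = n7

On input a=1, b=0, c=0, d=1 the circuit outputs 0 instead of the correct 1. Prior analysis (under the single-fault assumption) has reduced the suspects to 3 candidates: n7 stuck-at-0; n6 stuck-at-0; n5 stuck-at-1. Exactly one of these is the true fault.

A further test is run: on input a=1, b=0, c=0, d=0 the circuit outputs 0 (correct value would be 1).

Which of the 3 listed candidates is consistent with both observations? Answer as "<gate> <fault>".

Evaluate each candidate on input a=1, b=0, c=0, d=0:
  n7 stuck-at-0: n1=1, n2=1, n3=0, n4=0, n5=0, n6=1, n7=0 [stuck-at-0] → 0 — matches
  n6 stuck-at-0: n1=1, n2=1, n3=0, n4=0, n5=0, n6=0 [stuck-at-0], n7=1 → 1 — eliminated
  n5 stuck-at-1: n1=1, n2=1, n3=0, n4=0, n5=1 [stuck-at-1], n6=0, n7=1 → 1 — eliminated
Only n7 stuck-at-0 reproduces the observed 0.

n7 stuck-at-0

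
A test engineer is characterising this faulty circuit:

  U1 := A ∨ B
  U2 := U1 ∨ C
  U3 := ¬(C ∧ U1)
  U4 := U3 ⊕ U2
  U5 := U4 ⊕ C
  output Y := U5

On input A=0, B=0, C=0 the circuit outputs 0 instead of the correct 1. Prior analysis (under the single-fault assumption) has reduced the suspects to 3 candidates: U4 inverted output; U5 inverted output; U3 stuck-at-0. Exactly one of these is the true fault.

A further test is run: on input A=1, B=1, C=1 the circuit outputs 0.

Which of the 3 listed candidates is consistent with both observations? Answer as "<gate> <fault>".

Evaluate each candidate on input A=1, B=1, C=1:
  U4 inverted output: U1=1, U2=1, U3=0, U4=0 [inverted output], U5=1 → 1 — eliminated
  U5 inverted output: U1=1, U2=1, U3=0, U4=1, U5=1 [inverted output] → 1 — eliminated
  U3 stuck-at-0: U1=1, U2=1, U3=0 [stuck-at-0], U4=1, U5=0 → 0 — matches
Only U3 stuck-at-0 reproduces the observed 0.

U3 stuck-at-0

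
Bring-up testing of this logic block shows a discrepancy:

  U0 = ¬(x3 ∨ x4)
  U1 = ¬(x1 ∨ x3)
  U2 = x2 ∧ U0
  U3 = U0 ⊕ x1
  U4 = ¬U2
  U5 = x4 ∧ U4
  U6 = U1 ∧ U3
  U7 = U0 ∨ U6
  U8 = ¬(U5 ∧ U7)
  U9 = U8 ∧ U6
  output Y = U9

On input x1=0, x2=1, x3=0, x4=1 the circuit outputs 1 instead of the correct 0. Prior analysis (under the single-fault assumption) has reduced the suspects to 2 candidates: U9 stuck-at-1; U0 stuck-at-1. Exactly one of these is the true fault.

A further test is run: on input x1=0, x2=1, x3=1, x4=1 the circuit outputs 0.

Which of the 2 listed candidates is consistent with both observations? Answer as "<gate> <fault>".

U0 stuck-at-1

Evaluate each candidate on input x1=0, x2=1, x3=1, x4=1:
  U9 stuck-at-1: U0=0, U1=0, U2=0, U3=0, U4=1, U5=1, U6=0, U7=0, U8=1, U9=1 [stuck-at-1] → 1 — eliminated
  U0 stuck-at-1: U0=1 [stuck-at-1], U1=0, U2=1, U3=1, U4=0, U5=0, U6=0, U7=1, U8=1, U9=0 → 0 — matches
Only U0 stuck-at-1 reproduces the observed 0.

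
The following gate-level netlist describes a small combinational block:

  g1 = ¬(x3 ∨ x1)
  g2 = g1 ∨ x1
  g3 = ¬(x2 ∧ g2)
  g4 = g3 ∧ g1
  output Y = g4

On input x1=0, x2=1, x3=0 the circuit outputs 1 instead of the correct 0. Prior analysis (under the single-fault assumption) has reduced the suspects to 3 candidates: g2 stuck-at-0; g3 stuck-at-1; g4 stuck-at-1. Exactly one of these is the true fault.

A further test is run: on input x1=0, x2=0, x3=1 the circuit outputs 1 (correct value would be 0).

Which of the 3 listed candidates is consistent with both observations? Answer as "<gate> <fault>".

Evaluate each candidate on input x1=0, x2=0, x3=1:
  g2 stuck-at-0: g1=0, g2=0 [stuck-at-0], g3=1, g4=0 → 0 — eliminated
  g3 stuck-at-1: g1=0, g2=0, g3=1 [stuck-at-1], g4=0 → 0 — eliminated
  g4 stuck-at-1: g1=0, g2=0, g3=1, g4=1 [stuck-at-1] → 1 — matches
Only g4 stuck-at-1 reproduces the observed 1.

g4 stuck-at-1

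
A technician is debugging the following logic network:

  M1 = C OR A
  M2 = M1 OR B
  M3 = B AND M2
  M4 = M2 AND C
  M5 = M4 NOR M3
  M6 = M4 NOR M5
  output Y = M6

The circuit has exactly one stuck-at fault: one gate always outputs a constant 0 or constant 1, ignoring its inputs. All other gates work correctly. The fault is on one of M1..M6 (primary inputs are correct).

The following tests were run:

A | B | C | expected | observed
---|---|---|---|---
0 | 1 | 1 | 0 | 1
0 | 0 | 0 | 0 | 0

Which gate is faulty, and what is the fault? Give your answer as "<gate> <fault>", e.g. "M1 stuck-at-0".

Fault-free values for test 1 (A=0, B=1, C=1): M1=1, M2=1, M3=1, M4=1, M5=0, M6=0, giving Y=0. Observed 1.
Test 1: faults giving observed 1 are {M4 stuck-at-0, M6 stuck-at-1}.
Test 2 (A=0, B=0, C=0): fault-free M1=0, M2=0, M3=0, M4=0, M5=1, M6=0 → 0; observed 0. Eliminates M6 stuck-at-1.
Only M4 stuck-at-0 is consistent with every test.

M4 stuck-at-0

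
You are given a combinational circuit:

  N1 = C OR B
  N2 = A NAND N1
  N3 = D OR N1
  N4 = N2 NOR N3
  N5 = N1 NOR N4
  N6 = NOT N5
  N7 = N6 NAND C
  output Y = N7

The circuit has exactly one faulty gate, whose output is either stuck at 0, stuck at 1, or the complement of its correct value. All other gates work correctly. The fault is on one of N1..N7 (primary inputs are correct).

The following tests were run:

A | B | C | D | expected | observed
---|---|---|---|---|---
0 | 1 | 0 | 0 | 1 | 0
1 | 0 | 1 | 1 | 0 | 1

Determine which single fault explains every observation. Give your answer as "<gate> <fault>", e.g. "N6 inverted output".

N7 inverted output

Fault-free values for test 1 (A=0, B=1, C=0, D=0): N1=1, N2=1, N3=1, N4=0, N5=0, N6=1, N7=1, giving Y=1. Observed 0.
Test 1: faults giving observed 0 are {N7 stuck-at-0, N7 inverted output}.
Test 2 (A=1, B=0, C=1, D=1): fault-free N1=1, N2=0, N3=1, N4=0, N5=0, N6=1, N7=0 → 0; observed 1. Eliminates N7 stuck-at-0.
Only N7 inverted output is consistent with every test.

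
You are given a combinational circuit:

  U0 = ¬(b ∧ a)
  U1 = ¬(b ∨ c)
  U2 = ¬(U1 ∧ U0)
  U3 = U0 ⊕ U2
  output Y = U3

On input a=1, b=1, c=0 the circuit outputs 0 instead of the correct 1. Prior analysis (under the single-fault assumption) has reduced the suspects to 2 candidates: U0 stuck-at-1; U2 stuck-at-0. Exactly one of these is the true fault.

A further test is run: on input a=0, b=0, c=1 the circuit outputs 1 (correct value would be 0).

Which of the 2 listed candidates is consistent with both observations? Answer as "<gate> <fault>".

U2 stuck-at-0

Evaluate each candidate on input a=0, b=0, c=1:
  U0 stuck-at-1: U0=1 [stuck-at-1], U1=0, U2=1, U3=0 → 0 — eliminated
  U2 stuck-at-0: U0=1, U1=0, U2=0 [stuck-at-0], U3=1 → 1 — matches
Only U2 stuck-at-0 reproduces the observed 1.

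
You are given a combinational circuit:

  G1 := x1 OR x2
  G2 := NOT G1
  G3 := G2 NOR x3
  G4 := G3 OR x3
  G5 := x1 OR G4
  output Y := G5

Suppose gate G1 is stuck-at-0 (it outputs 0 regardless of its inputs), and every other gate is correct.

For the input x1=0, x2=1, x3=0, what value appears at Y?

0

Propagate with G1 forced: G1=0 [stuck-at-0], G2=1, G3=0, G4=0, G5=0.
So Y = 0. (Without the fault it would be 1.)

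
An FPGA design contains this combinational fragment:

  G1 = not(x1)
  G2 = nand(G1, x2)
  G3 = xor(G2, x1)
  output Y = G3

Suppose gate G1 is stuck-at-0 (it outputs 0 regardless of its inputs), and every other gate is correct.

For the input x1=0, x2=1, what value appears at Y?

1

Propagate with G1 forced: G1=0 [stuck-at-0], G2=1, G3=1.
So Y = 1. (Without the fault it would be 0.)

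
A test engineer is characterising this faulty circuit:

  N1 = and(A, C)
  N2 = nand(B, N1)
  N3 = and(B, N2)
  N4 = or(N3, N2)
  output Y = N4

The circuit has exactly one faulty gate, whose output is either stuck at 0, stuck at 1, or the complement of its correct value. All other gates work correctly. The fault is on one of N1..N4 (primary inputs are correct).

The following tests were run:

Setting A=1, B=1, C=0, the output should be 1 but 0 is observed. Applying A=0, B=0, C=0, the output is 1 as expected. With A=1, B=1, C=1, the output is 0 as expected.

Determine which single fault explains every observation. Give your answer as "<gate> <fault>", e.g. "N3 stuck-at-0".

N1 stuck-at-1

Fault-free values for test 1 (A=1, B=1, C=0): N1=0, N2=1, N3=1, N4=1, giving Y=1. Observed 0.
Test 1: faults giving observed 0 are {N1 stuck-at-1, N1 inverted output, N2 stuck-at-0, N2 inverted output, N4 stuck-at-0, N4 inverted output}.
Test 2 (A=0, B=0, C=0): fault-free N1=0, N2=1, N3=0, N4=1 → 1; observed 1. Eliminates N2 stuck-at-0, N2 inverted output, N4 stuck-at-0, N4 inverted output.
Test 3 (A=1, B=1, C=1): fault-free N1=1, N2=0, N3=0, N4=0 → 0; observed 0. Eliminates N1 inverted output.
Only N1 stuck-at-1 is consistent with every test.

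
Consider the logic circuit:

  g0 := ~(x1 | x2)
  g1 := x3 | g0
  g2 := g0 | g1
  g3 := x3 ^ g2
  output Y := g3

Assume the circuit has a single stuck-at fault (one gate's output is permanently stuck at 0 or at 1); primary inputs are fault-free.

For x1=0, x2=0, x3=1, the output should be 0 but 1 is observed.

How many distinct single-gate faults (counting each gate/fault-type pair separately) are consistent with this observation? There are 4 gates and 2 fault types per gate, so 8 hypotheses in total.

Fault-free: g0=1, g1=1, g2=1, g3=0 → 0. Observed 1.
  g0 stuck-at-0: output 0 ✗
  g0 stuck-at-1: output 0 ✗
  g1 stuck-at-0: output 0 ✗
  g1 stuck-at-1: output 0 ✗
  g2 stuck-at-0: output 1 ✓
  g2 stuck-at-1: output 0 ✗
  g3 stuck-at-0: output 0 ✗
  g3 stuck-at-1: output 1 ✓
Consistent faults: {g2 stuck-at-0, g3 stuck-at-1} — 2 in all.

2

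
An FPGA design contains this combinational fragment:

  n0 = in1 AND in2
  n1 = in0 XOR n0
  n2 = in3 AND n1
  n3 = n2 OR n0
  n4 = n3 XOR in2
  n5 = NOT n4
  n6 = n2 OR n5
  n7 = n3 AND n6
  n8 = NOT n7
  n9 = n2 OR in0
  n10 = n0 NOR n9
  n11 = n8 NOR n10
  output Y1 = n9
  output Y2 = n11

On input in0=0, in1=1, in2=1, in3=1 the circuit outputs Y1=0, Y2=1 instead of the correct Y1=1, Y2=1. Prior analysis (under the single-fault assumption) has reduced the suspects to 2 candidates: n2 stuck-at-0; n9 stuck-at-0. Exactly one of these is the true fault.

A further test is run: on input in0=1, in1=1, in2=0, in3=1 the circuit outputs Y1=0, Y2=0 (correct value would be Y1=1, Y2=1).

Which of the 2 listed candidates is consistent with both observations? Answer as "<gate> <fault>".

n9 stuck-at-0

Evaluate each candidate on input in0=1, in1=1, in2=0, in3=1:
  n2 stuck-at-0: n0=0, n1=1, n2=0 [stuck-at-0], n3=0, n4=0, n5=1, n6=1, n7=0, n8=1, n9=1, n10=0, n11=0 → Y1=1, Y2=0 — eliminated
  n9 stuck-at-0: n0=0, n1=1, n2=1, n3=1, n4=1, n5=0, n6=1, n7=1, n8=0, n9=0 [stuck-at-0], n10=1, n11=0 → Y1=0, Y2=0 — matches
Only n9 stuck-at-0 reproduces the observed Y1=0, Y2=0.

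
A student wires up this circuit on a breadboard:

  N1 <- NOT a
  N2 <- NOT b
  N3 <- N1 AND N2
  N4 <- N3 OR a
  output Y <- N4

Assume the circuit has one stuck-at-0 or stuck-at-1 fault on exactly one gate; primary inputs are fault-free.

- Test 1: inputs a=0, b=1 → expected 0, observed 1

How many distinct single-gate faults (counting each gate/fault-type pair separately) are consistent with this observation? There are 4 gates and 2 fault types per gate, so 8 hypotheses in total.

Fault-free: N1=1, N2=0, N3=0, N4=0 → 0. Observed 1.
  N1 stuck-at-0: output 0 ✗
  N1 stuck-at-1: output 0 ✗
  N2 stuck-at-0: output 0 ✗
  N2 stuck-at-1: output 1 ✓
  N3 stuck-at-0: output 0 ✗
  N3 stuck-at-1: output 1 ✓
  N4 stuck-at-0: output 0 ✗
  N4 stuck-at-1: output 1 ✓
Consistent faults: {N2 stuck-at-1, N3 stuck-at-1, N4 stuck-at-1} — 3 in all.

3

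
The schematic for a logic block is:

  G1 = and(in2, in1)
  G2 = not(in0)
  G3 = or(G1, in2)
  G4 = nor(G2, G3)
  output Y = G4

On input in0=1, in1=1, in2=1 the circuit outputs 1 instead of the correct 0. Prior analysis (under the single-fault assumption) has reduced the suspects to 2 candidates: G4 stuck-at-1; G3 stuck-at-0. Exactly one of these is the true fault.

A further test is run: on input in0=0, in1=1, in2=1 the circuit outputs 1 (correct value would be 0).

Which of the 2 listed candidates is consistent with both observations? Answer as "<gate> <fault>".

Evaluate each candidate on input in0=0, in1=1, in2=1:
  G4 stuck-at-1: G1=1, G2=1, G3=1, G4=1 [stuck-at-1] → 1 — matches
  G3 stuck-at-0: G1=1, G2=1, G3=0 [stuck-at-0], G4=0 → 0 — eliminated
Only G4 stuck-at-1 reproduces the observed 1.

G4 stuck-at-1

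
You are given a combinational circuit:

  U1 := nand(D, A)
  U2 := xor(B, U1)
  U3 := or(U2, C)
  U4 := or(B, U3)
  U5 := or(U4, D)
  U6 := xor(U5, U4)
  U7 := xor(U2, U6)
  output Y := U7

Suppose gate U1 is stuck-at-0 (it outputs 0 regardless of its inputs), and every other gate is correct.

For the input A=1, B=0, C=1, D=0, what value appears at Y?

0

Propagate with U1 forced: U1=0 [stuck-at-0], U2=0, U3=1, U4=1, U5=1, U6=0, U7=0.
So Y = 0. (Without the fault it would be 1.)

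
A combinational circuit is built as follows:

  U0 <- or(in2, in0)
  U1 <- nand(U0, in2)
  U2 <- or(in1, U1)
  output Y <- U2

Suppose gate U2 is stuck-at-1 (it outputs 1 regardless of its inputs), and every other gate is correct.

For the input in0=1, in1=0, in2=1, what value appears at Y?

1

Propagate with U2 forced: U0=1, U1=0, U2=1 [stuck-at-1].
So Y = 1. (Without the fault it would be 0.)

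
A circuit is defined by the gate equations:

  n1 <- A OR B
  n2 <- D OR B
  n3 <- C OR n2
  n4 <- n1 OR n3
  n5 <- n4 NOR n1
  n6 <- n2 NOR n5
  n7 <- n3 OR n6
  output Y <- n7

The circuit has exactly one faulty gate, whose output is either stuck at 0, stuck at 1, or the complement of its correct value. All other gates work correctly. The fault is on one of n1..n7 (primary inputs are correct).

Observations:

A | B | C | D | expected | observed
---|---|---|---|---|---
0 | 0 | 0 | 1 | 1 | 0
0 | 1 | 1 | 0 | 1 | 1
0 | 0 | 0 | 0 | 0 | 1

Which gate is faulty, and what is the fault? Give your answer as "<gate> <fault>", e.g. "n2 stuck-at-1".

n2 inverted output

Fault-free values for test 1 (A=0, B=0, C=0, D=1): n1=0, n2=1, n3=1, n4=1, n5=0, n6=0, n7=1, giving Y=1. Observed 0.
Test 1: faults giving observed 0 are {n2 stuck-at-0, n2 inverted output, n3 stuck-at-0, n3 inverted output, n7 stuck-at-0, n7 inverted output}.
Test 2 (A=0, B=1, C=1, D=0): fault-free n1=1, n2=1, n3=1, n4=1, n5=0, n6=0, n7=1 → 1; observed 1. Eliminates n3 stuck-at-0, n3 inverted output, n7 stuck-at-0, n7 inverted output.
Test 3 (A=0, B=0, C=0, D=0): fault-free n1=0, n2=0, n3=0, n4=0, n5=1, n6=0, n7=0 → 0; observed 1. Eliminates n2 stuck-at-0.
Only n2 inverted output is consistent with every test.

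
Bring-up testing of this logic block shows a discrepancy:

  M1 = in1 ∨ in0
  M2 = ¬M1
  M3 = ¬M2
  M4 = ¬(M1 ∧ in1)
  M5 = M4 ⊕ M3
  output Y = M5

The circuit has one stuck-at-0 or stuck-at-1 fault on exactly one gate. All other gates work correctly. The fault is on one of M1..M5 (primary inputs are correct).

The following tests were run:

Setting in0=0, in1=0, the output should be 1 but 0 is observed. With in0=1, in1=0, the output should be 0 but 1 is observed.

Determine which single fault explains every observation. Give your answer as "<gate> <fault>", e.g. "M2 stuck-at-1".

M4 stuck-at-0

Fault-free values for test 1 (in0=0, in1=0): M1=0, M2=1, M3=0, M4=1, M5=1, giving Y=1. Observed 0.
Test 1: faults giving observed 0 are {M1 stuck-at-1, M2 stuck-at-0, M3 stuck-at-1, M4 stuck-at-0, M5 stuck-at-0}.
Test 2 (in0=1, in1=0): fault-free M1=1, M2=0, M3=1, M4=1, M5=0 → 0; observed 1. Eliminates M1 stuck-at-1, M2 stuck-at-0, M3 stuck-at-1, M5 stuck-at-0.
Only M4 stuck-at-0 is consistent with every test.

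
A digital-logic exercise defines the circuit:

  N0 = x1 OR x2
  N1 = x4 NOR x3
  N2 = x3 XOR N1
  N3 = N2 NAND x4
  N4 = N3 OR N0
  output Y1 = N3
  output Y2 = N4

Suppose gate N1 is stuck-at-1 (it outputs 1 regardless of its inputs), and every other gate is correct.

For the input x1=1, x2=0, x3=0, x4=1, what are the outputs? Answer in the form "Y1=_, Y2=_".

Y1=0, Y2=1

Propagate with N1 forced: N0=1, N1=1 [stuck-at-1], N2=1, N3=0, N4=1.
So the outputs are Y1=0, Y2=1. (Without the fault they would be Y1=1, Y2=1.)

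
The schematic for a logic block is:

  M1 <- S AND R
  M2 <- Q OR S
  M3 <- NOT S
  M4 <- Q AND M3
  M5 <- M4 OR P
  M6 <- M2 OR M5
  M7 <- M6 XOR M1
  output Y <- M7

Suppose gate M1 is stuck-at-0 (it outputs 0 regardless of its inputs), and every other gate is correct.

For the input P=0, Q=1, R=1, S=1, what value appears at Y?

Propagate with M1 forced: M1=0 [stuck-at-0], M2=1, M3=0, M4=0, M5=0, M6=1, M7=1.
So Y = 1. (Without the fault it would be 0.)

1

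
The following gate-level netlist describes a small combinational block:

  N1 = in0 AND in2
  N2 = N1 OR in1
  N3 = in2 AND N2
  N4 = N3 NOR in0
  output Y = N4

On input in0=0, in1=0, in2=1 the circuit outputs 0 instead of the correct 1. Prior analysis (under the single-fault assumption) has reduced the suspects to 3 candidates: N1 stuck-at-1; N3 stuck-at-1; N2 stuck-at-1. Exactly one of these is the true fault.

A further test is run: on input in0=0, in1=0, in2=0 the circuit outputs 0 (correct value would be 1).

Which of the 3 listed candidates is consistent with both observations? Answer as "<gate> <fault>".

Evaluate each candidate on input in0=0, in1=0, in2=0:
  N1 stuck-at-1: N1=1 [stuck-at-1], N2=1, N3=0, N4=1 → 1 — eliminated
  N3 stuck-at-1: N1=0, N2=0, N3=1 [stuck-at-1], N4=0 → 0 — matches
  N2 stuck-at-1: N1=0, N2=1 [stuck-at-1], N3=0, N4=1 → 1 — eliminated
Only N3 stuck-at-1 reproduces the observed 0.

N3 stuck-at-1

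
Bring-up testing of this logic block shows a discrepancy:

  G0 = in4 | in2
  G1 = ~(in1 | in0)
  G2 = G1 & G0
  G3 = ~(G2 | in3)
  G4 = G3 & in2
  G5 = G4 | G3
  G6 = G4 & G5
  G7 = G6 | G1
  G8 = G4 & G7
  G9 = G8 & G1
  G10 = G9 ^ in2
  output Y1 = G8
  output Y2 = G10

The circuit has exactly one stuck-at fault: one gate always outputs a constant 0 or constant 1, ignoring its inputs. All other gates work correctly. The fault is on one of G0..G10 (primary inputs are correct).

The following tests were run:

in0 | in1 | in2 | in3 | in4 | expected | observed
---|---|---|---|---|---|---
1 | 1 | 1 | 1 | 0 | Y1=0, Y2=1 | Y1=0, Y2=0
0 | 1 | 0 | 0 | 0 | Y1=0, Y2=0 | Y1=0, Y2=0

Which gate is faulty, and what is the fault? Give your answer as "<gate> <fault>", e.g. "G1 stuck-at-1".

Fault-free values for test 1 (in0=1, in1=1, in2=1, in3=1, in4=0): G0=1, G1=0, G2=0, G3=0, G4=0, G5=0, G6=0, G7=0, G8=0, G9=0, G10=1, giving Y1=0, Y2=1. Observed Y1=0, Y2=0.
Test 1: faults giving observed Y1=0, Y2=0 are {G9 stuck-at-1, G10 stuck-at-0}.
Test 2 (in0=0, in1=1, in2=0, in3=0, in4=0): fault-free G0=0, G1=0, G2=0, G3=1, G4=0, G5=1, G6=0, G7=0, G8=0, G9=0, G10=0 → Y1=0, Y2=0; observed Y1=0, Y2=0. Eliminates G9 stuck-at-1.
Only G10 stuck-at-0 is consistent with every test.

G10 stuck-at-0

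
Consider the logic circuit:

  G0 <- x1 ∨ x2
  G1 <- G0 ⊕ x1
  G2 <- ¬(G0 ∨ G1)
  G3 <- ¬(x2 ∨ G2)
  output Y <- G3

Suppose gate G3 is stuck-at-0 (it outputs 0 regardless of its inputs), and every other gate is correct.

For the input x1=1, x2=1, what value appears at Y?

Propagate with G3 forced: G0=1, G1=0, G2=0, G3=0 [stuck-at-0].
So Y = 0. (Same as the fault-free value — the fault is masked on this input.)

0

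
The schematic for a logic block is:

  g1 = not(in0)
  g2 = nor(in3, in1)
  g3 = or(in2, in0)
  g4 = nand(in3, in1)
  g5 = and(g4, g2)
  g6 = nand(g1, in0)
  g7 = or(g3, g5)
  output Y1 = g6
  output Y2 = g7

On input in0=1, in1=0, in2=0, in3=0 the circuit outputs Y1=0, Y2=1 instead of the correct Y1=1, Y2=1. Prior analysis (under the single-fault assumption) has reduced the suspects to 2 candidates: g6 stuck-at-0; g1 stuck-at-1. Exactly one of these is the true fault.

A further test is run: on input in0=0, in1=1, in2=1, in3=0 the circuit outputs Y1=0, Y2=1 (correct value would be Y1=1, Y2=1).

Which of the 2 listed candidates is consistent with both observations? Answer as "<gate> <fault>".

Evaluate each candidate on input in0=0, in1=1, in2=1, in3=0:
  g6 stuck-at-0: g1=1, g2=0, g3=1, g4=1, g5=0, g6=0 [stuck-at-0], g7=1 → Y1=0, Y2=1 — matches
  g1 stuck-at-1: g1=1 [stuck-at-1], g2=0, g3=1, g4=1, g5=0, g6=1, g7=1 → Y1=1, Y2=1 — eliminated
Only g6 stuck-at-0 reproduces the observed Y1=0, Y2=1.

g6 stuck-at-0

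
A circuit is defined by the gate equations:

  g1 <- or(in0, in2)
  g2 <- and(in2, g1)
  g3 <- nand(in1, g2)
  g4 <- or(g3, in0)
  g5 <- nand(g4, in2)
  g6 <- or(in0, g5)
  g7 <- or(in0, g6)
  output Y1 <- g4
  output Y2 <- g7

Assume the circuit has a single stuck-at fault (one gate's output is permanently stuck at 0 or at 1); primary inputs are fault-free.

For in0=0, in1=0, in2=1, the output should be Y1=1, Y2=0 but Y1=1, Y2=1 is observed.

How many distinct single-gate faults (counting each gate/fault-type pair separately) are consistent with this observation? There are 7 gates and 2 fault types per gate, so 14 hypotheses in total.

3

Fault-free: g1=1, g2=1, g3=1, g4=1, g5=0, g6=0, g7=0 → Y1=1, Y2=0. Observed Y1=1, Y2=1.
  g1 stuck-at-0: output Y1=1, Y2=0 ✗
  g1 stuck-at-1: output Y1=1, Y2=0 ✗
  g2 stuck-at-0: output Y1=1, Y2=0 ✗
  g2 stuck-at-1: output Y1=1, Y2=0 ✗
  g3 stuck-at-0: output Y1=0, Y2=1 ✗
  g3 stuck-at-1: output Y1=1, Y2=0 ✗
  g4 stuck-at-0: output Y1=0, Y2=1 ✗
  g4 stuck-at-1: output Y1=1, Y2=0 ✗
  g5 stuck-at-0: output Y1=1, Y2=0 ✗
  g5 stuck-at-1: output Y1=1, Y2=1 ✓
  g6 stuck-at-0: output Y1=1, Y2=0 ✗
  g6 stuck-at-1: output Y1=1, Y2=1 ✓
  g7 stuck-at-0: output Y1=1, Y2=0 ✗
  g7 stuck-at-1: output Y1=1, Y2=1 ✓
Consistent faults: {g5 stuck-at-1, g6 stuck-at-1, g7 stuck-at-1} — 3 in all.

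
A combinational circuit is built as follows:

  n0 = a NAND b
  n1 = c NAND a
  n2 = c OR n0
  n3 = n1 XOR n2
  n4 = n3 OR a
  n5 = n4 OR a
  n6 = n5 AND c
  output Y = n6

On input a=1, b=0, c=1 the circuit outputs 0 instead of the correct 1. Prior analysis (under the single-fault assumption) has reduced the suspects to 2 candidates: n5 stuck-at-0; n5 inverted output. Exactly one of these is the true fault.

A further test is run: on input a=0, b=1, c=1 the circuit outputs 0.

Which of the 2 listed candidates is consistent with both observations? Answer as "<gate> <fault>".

Evaluate each candidate on input a=0, b=1, c=1:
  n5 stuck-at-0: n0=1, n1=1, n2=1, n3=0, n4=0, n5=0 [stuck-at-0], n6=0 → 0 — matches
  n5 inverted output: n0=1, n1=1, n2=1, n3=0, n4=0, n5=1 [inverted output], n6=1 → 1 — eliminated
Only n5 stuck-at-0 reproduces the observed 0.

n5 stuck-at-0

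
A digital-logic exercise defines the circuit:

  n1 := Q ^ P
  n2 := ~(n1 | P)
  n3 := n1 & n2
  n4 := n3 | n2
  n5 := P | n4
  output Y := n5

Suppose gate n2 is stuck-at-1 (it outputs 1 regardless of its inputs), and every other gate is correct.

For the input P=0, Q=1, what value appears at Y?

1

Propagate with n2 forced: n1=1, n2=1 [stuck-at-1], n3=1, n4=1, n5=1.
So Y = 1. (Without the fault it would be 0.)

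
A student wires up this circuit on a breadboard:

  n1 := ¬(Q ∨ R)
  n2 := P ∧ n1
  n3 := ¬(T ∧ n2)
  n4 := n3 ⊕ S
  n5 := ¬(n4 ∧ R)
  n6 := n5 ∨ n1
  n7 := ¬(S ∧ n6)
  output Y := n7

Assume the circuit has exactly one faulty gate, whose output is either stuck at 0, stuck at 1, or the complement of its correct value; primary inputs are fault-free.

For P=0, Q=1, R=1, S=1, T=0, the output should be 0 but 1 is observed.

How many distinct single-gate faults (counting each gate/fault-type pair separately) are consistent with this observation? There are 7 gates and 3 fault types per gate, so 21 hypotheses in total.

Fault-free: n1=0, n2=0, n3=1, n4=0, n5=1, n6=1, n7=0 → 0. Observed 1.
  n1: none of the 3 fault types match ✗
  n2: none of the 3 fault types match ✗
  n3: stuck-at-0, inverted output ✓; others ✗
  n4: stuck-at-1, inverted output ✓; others ✗
  n5: stuck-at-0, inverted output ✓; others ✗
  n6: stuck-at-0, inverted output ✓; others ✗
  n7: stuck-at-1, inverted output ✓; others ✗
Consistent faults: {n3 stuck-at-0, n3 inverted output, n4 stuck-at-1, n4 inverted output, n5 stuck-at-0, n5 inverted output, n6 stuck-at-0, n6 inverted output, n7 stuck-at-1, n7 inverted output} — 10 in all.

10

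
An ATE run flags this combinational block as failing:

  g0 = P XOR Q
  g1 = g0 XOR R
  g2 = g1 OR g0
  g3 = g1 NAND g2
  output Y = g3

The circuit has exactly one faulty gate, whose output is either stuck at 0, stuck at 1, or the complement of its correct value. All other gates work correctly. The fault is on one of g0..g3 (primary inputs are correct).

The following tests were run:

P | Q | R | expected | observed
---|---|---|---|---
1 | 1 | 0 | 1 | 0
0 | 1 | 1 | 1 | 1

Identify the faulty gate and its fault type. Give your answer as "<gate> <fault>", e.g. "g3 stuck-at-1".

g0 stuck-at-1

Fault-free values for test 1 (P=1, Q=1, R=0): g0=0, g1=0, g2=0, g3=1, giving Y=1. Observed 0.
Test 1: faults giving observed 0 are {g0 stuck-at-1, g0 inverted output, g1 stuck-at-1, g1 inverted output, g3 stuck-at-0, g3 inverted output}.
Test 2 (P=0, Q=1, R=1): fault-free g0=1, g1=0, g2=1, g3=1 → 1; observed 1. Eliminates g0 inverted output, g1 stuck-at-1, g1 inverted output, g3 stuck-at-0, g3 inverted output.
Only g0 stuck-at-1 is consistent with every test.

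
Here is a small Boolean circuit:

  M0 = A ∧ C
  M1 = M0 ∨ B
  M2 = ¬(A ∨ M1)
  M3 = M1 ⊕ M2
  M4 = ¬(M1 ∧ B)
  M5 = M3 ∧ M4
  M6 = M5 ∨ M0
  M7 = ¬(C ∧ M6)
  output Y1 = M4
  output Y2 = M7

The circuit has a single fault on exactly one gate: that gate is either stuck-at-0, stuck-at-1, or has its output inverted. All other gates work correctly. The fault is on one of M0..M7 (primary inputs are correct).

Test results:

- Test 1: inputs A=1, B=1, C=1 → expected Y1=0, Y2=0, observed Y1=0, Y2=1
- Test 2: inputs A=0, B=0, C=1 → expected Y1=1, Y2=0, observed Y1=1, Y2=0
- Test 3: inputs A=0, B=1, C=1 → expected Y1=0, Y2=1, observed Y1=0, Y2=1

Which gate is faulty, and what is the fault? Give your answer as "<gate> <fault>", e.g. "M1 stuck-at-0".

M0 stuck-at-0

Fault-free values for test 1 (A=1, B=1, C=1): M0=1, M1=1, M2=0, M3=1, M4=0, M5=0, M6=1, M7=0, giving Y1=0, Y2=0. Observed Y1=0, Y2=1.
Test 1: faults giving observed Y1=0, Y2=1 are {M0 stuck-at-0, M0 inverted output, M6 stuck-at-0, M6 inverted output, M7 stuck-at-1, M7 inverted output}.
Test 2 (A=0, B=0, C=1): fault-free M0=0, M1=0, M2=1, M3=1, M4=1, M5=1, M6=1, M7=0 → Y1=1, Y2=0; observed Y1=1, Y2=0. Eliminates M6 stuck-at-0, M6 inverted output, M7 stuck-at-1, M7 inverted output.
Test 3 (A=0, B=1, C=1): fault-free M0=0, M1=1, M2=0, M3=1, M4=0, M5=0, M6=0, M7=1 → Y1=0, Y2=1; observed Y1=0, Y2=1. Eliminates M0 inverted output.
Only M0 stuck-at-0 is consistent with every test.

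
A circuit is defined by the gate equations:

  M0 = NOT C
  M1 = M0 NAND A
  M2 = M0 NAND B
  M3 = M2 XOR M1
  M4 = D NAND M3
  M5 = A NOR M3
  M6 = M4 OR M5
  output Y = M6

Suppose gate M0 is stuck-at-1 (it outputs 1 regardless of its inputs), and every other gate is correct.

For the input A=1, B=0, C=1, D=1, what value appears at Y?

Propagate with M0 forced: M0=1 [stuck-at-1], M1=0, M2=1, M3=1, M4=0, M5=0, M6=0.
So Y = 0. (Without the fault it would be 1.)

0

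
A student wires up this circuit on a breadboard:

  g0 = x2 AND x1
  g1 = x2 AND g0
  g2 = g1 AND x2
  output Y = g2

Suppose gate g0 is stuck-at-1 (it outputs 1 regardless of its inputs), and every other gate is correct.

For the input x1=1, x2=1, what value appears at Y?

1

Propagate with g0 forced: g0=1 [stuck-at-1], g1=1, g2=1.
So Y = 1. (Same as the fault-free value — the fault is masked on this input.)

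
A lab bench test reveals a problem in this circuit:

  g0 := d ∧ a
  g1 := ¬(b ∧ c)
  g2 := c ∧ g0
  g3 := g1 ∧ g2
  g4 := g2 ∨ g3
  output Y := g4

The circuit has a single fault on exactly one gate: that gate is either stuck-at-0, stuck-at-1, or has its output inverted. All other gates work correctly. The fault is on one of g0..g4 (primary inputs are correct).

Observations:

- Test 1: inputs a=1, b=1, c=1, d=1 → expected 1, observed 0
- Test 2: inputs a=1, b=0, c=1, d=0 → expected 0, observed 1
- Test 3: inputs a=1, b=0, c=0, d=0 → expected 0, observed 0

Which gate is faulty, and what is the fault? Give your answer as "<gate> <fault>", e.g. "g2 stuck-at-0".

g0 inverted output

Fault-free values for test 1 (a=1, b=1, c=1, d=1): g0=1, g1=0, g2=1, g3=0, g4=1, giving Y=1. Observed 0.
Test 1: faults giving observed 0 are {g0 stuck-at-0, g0 inverted output, g2 stuck-at-0, g2 inverted output, g4 stuck-at-0, g4 inverted output}.
Test 2 (a=1, b=0, c=1, d=0): fault-free g0=0, g1=1, g2=0, g3=0, g4=0 → 0; observed 1. Eliminates g0 stuck-at-0, g2 stuck-at-0, g4 stuck-at-0.
Test 3 (a=1, b=0, c=0, d=0): fault-free g0=0, g1=1, g2=0, g3=0, g4=0 → 0; observed 0. Eliminates g2 inverted output, g4 inverted output.
Only g0 inverted output is consistent with every test.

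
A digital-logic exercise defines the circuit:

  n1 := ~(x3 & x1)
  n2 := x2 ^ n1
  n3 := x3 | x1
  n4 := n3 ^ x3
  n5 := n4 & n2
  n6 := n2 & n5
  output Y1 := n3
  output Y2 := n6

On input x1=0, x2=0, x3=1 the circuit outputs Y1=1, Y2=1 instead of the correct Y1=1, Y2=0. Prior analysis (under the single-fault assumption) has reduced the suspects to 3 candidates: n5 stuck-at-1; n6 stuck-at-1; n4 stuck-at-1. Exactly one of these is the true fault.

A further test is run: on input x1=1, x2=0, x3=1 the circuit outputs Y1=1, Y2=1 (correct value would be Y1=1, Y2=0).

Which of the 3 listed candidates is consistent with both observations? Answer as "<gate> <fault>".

n6 stuck-at-1

Evaluate each candidate on input x1=1, x2=0, x3=1:
  n5 stuck-at-1: n1=0, n2=0, n3=1, n4=0, n5=1 [stuck-at-1], n6=0 → Y1=1, Y2=0 — eliminated
  n6 stuck-at-1: n1=0, n2=0, n3=1, n4=0, n5=0, n6=1 [stuck-at-1] → Y1=1, Y2=1 — matches
  n4 stuck-at-1: n1=0, n2=0, n3=1, n4=1 [stuck-at-1], n5=0, n6=0 → Y1=1, Y2=0 — eliminated
Only n6 stuck-at-1 reproduces the observed Y1=1, Y2=1.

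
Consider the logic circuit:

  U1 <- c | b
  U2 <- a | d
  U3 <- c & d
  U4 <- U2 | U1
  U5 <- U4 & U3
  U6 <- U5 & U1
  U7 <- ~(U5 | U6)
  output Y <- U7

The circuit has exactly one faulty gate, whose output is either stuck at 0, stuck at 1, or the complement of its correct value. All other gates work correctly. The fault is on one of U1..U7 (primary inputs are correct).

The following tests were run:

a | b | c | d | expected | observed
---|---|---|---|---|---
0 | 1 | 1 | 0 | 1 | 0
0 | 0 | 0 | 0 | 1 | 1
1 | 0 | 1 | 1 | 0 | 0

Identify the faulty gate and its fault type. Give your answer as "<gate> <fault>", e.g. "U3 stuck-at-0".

Fault-free values for test 1 (a=0, b=1, c=1, d=0): U1=1, U2=0, U3=0, U4=1, U5=0, U6=0, U7=1, giving Y=1. Observed 0.
Test 1: faults giving observed 0 are {U3 stuck-at-1, U3 inverted output, U5 stuck-at-1, U5 inverted output, U6 stuck-at-1, U6 inverted output, U7 stuck-at-0, U7 inverted output}.
Test 2 (a=0, b=0, c=0, d=0): fault-free U1=0, U2=0, U3=0, U4=0, U5=0, U6=0, U7=1 → 1; observed 1. Eliminates U5 stuck-at-1, U5 inverted output, U6 stuck-at-1, U6 inverted output, U7 stuck-at-0, U7 inverted output.
Test 3 (a=1, b=0, c=1, d=1): fault-free U1=1, U2=1, U3=1, U4=1, U5=1, U6=1, U7=0 → 0; observed 0. Eliminates U3 inverted output.
Only U3 stuck-at-1 is consistent with every test.

U3 stuck-at-1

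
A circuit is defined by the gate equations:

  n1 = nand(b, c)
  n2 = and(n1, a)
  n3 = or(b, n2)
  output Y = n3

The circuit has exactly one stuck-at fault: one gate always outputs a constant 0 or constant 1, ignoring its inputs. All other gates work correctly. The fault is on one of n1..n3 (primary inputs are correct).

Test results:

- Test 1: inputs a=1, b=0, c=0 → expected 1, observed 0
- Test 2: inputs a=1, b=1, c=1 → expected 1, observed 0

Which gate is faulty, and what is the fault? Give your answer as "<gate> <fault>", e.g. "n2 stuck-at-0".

n3 stuck-at-0

Fault-free values for test 1 (a=1, b=0, c=0): n1=1, n2=1, n3=1, giving Y=1. Observed 0.
Test 1: faults giving observed 0 are {n1 stuck-at-0, n2 stuck-at-0, n3 stuck-at-0}.
Test 2 (a=1, b=1, c=1): fault-free n1=0, n2=0, n3=1 → 1; observed 0. Eliminates n1 stuck-at-0, n2 stuck-at-0.
Only n3 stuck-at-0 is consistent with every test.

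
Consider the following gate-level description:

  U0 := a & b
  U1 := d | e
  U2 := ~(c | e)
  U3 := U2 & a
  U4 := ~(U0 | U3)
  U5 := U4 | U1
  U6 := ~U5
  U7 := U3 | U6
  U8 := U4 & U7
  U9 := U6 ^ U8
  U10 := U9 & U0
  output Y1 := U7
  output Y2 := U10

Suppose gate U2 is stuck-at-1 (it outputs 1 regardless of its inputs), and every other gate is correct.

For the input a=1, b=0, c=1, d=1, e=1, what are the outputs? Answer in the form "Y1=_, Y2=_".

Y1=1, Y2=0

Propagate with U2 forced: U0=0, U1=1, U2=1 [stuck-at-1], U3=1, U4=0, U5=1, U6=0, U7=1, U8=0, U9=0, U10=0.
So the outputs are Y1=1, Y2=0. (Without the fault they would be Y1=0, Y2=0.)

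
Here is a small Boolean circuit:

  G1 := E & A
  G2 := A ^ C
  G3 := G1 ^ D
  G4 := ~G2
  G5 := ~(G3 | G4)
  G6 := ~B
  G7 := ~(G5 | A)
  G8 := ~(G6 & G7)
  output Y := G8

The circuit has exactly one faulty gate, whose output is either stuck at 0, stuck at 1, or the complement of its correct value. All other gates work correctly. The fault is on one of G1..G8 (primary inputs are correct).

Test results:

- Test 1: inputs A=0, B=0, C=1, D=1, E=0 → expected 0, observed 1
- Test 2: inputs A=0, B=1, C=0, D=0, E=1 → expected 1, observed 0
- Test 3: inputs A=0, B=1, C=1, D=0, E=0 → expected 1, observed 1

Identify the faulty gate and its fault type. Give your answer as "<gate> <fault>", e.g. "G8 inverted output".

G6 inverted output

Fault-free values for test 1 (A=0, B=0, C=1, D=1, E=0): G1=0, G2=1, G3=1, G4=0, G5=0, G6=1, G7=1, G8=0, giving Y=0. Observed 1.
Test 1: faults giving observed 1 are {G1 stuck-at-1, G1 inverted output, G3 stuck-at-0, G3 inverted output, G5 stuck-at-1, G5 inverted output, G6 stuck-at-0, G6 inverted output, G7 stuck-at-0, G7 inverted output, G8 stuck-at-1, G8 inverted output}.
Test 2 (A=0, B=1, C=0, D=0, E=1): fault-free G1=0, G2=0, G3=0, G4=1, G5=0, G6=0, G7=1, G8=1 → 1; observed 0. Eliminates G1 stuck-at-1, G1 inverted output, G3 stuck-at-0, G3 inverted output, G5 stuck-at-1, G5 inverted output, G6 stuck-at-0, G7 stuck-at-0, G7 inverted output, G8 stuck-at-1.
Test 3 (A=0, B=1, C=1, D=0, E=0): fault-free G1=0, G2=1, G3=0, G4=0, G5=1, G6=0, G7=0, G8=1 → 1; observed 1. Eliminates G8 inverted output.
Only G6 inverted output is consistent with every test.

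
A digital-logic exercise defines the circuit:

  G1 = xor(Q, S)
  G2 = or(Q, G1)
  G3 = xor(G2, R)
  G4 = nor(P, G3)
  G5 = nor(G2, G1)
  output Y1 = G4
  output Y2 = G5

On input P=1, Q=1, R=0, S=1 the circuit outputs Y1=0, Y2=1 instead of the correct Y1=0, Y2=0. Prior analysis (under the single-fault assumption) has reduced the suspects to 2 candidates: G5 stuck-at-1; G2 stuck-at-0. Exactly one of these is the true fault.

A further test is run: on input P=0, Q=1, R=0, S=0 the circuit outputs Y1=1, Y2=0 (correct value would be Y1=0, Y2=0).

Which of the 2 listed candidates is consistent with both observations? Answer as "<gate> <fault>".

Evaluate each candidate on input P=0, Q=1, R=0, S=0:
  G5 stuck-at-1: G1=1, G2=1, G3=1, G4=0, G5=1 [stuck-at-1] → Y1=0, Y2=1 — eliminated
  G2 stuck-at-0: G1=1, G2=0 [stuck-at-0], G3=0, G4=1, G5=0 → Y1=1, Y2=0 — matches
Only G2 stuck-at-0 reproduces the observed Y1=1, Y2=0.

G2 stuck-at-0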